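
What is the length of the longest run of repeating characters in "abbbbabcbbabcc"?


Input: "abbbbabcbbabcc"
Scanning for longest run:
  Position 1 ('b'): new char, reset run to 1
  Position 2 ('b'): continues run of 'b', length=2
  Position 3 ('b'): continues run of 'b', length=3
  Position 4 ('b'): continues run of 'b', length=4
  Position 5 ('a'): new char, reset run to 1
  Position 6 ('b'): new char, reset run to 1
  Position 7 ('c'): new char, reset run to 1
  Position 8 ('b'): new char, reset run to 1
  Position 9 ('b'): continues run of 'b', length=2
  Position 10 ('a'): new char, reset run to 1
  Position 11 ('b'): new char, reset run to 1
  Position 12 ('c'): new char, reset run to 1
  Position 13 ('c'): continues run of 'c', length=2
Longest run: 'b' with length 4

4


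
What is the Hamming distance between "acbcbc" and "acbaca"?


Comparing "acbcbc" and "acbaca" position by position:
  Position 0: 'a' vs 'a' => same
  Position 1: 'c' vs 'c' => same
  Position 2: 'b' vs 'b' => same
  Position 3: 'c' vs 'a' => differ
  Position 4: 'b' vs 'c' => differ
  Position 5: 'c' vs 'a' => differ
Total differences (Hamming distance): 3

3


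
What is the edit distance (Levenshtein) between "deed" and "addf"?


Computing edit distance: "deed" -> "addf"
DP table:
           a    d    d    f
      0    1    2    3    4
  d   1    1    1    2    3
  e   2    2    2    2    3
  e   3    3    3    3    3
  d   4    4    3    3    4
Edit distance = dp[4][4] = 4

4


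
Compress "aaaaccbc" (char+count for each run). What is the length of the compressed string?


Input: aaaaccbc
Runs:
  'a' x 4 => "a4"
  'c' x 2 => "c2"
  'b' x 1 => "b1"
  'c' x 1 => "c1"
Compressed: "a4c2b1c1"
Compressed length: 8

8


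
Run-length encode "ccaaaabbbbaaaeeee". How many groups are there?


Input: ccaaaabbbbaaaeeee
Scanning for consecutive runs:
  Group 1: 'c' x 2 (positions 0-1)
  Group 2: 'a' x 4 (positions 2-5)
  Group 3: 'b' x 4 (positions 6-9)
  Group 4: 'a' x 3 (positions 10-12)
  Group 5: 'e' x 4 (positions 13-16)
Total groups: 5

5


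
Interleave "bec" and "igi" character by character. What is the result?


Interleaving "bec" and "igi":
  Position 0: 'b' from first, 'i' from second => "bi"
  Position 1: 'e' from first, 'g' from second => "eg"
  Position 2: 'c' from first, 'i' from second => "ci"
Result: biegci

biegci


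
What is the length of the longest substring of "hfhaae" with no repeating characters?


Input: "hfhaae"
Sliding window (track last position of each char):
  Position 0 ('h'): window [0,0] length 1 -- new best
  Position 1 ('f'): window [0,1] length 2 -- new best
  Position 2 ('h'): repeat (last at 0), move window start to 1
  Position 2 ('h'): window [1,2] length 2
  Position 3 ('a'): window [1,3] length 3 -- new best
  Position 4 ('a'): repeat (last at 3), move window start to 4
  Position 4 ('a'): window [4,4] length 1
  Position 5 ('e'): window [4,5] length 2
Longest substring with no repeats: "fha" with length 3

3


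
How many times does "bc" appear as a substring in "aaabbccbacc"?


Searching for "bc" in "aaabbccbacc"
Scanning each position:
  Position 0: "aa" => no
  Position 1: "aa" => no
  Position 2: "ab" => no
  Position 3: "bb" => no
  Position 4: "bc" => MATCH
  Position 5: "cc" => no
  Position 6: "cb" => no
  Position 7: "ba" => no
  Position 8: "ac" => no
  Position 9: "cc" => no
Total occurrences: 1

1


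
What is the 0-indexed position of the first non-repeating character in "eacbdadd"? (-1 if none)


Input: eacbdadd
Character frequencies:
  'a': 2
  'b': 1
  'c': 1
  'd': 3
  'e': 1
Scanning left to right for freq == 1:
  Position 0 ('e'): unique! => answer = 0

0


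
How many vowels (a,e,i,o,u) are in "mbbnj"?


Input: mbbnj
Checking each character:
  'm' at position 0: consonant
  'b' at position 1: consonant
  'b' at position 2: consonant
  'n' at position 3: consonant
  'j' at position 4: consonant
Total vowels: 0

0


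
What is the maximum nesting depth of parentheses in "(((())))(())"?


Input: "(((())))(())"
Tracking depth:
  Position 0 '(': depth becomes 1
  Position 1 '(': depth becomes 2
  Position 2 '(': depth becomes 3
  Position 3 '(': depth becomes 4
  Position 4 ')': depth becomes 3
  Position 5 ')': depth becomes 2
  Position 6 ')': depth becomes 1
  Position 7 ')': depth becomes 0
  Position 8 '(': depth becomes 1
  Position 9 '(': depth becomes 2
  Position 10 ')': depth becomes 1
  Position 11 ')': depth becomes 0
Maximum depth reached: 4

4


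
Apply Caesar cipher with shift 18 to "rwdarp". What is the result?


Caesar cipher: shift "rwdarp" by 18
  'r' (pos 17) + 18 = pos 9 = 'j'
  'w' (pos 22) + 18 = pos 14 = 'o'
  'd' (pos 3) + 18 = pos 21 = 'v'
  'a' (pos 0) + 18 = pos 18 = 's'
  'r' (pos 17) + 18 = pos 9 = 'j'
  'p' (pos 15) + 18 = pos 7 = 'h'
Result: jovsjh

jovsjh


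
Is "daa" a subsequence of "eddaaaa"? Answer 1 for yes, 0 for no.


Check if "daa" is a subsequence of "eddaaaa"
Greedy scan:
  Position 0 ('e'): no match needed
  Position 1 ('d'): matches sub[0] = 'd'
  Position 2 ('d'): no match needed
  Position 3 ('a'): matches sub[1] = 'a'
  Position 4 ('a'): matches sub[2] = 'a'
  Position 5 ('a'): no match needed
  Position 6 ('a'): no match needed
All 3 characters matched => is a subsequence

1


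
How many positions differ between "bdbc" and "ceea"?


Comparing "bdbc" and "ceea" position by position:
  Position 0: 'b' vs 'c' => DIFFER
  Position 1: 'd' vs 'e' => DIFFER
  Position 2: 'b' vs 'e' => DIFFER
  Position 3: 'c' vs 'a' => DIFFER
Positions that differ: 4

4


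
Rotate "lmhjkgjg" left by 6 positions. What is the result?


Input: "lmhjkgjg", rotate left by 6
First 6 characters: "lmhjkg"
Remaining characters: "jg"
Concatenate remaining + first: "jg" + "lmhjkg" = "jglmhjkg"

jglmhjkg


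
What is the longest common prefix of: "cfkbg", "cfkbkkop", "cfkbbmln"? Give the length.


Words: cfkbg, cfkbkkop, cfkbbmln
  Position 0: all 'c' => match
  Position 1: all 'f' => match
  Position 2: all 'k' => match
  Position 3: all 'b' => match
  Position 4: ('g', 'k', 'b') => mismatch, stop
LCP = "cfkb" (length 4)

4


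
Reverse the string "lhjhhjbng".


Input: lhjhhjbng
Reading characters right to left:
  Position 8: 'g'
  Position 7: 'n'
  Position 6: 'b'
  Position 5: 'j'
  Position 4: 'h'
  Position 3: 'h'
  Position 2: 'j'
  Position 1: 'h'
  Position 0: 'l'
Reversed: gnbjhhjhl

gnbjhhjhl


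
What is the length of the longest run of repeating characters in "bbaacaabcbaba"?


Input: "bbaacaabcbaba"
Scanning for longest run:
  Position 1 ('b'): continues run of 'b', length=2
  Position 2 ('a'): new char, reset run to 1
  Position 3 ('a'): continues run of 'a', length=2
  Position 4 ('c'): new char, reset run to 1
  Position 5 ('a'): new char, reset run to 1
  Position 6 ('a'): continues run of 'a', length=2
  Position 7 ('b'): new char, reset run to 1
  Position 8 ('c'): new char, reset run to 1
  Position 9 ('b'): new char, reset run to 1
  Position 10 ('a'): new char, reset run to 1
  Position 11 ('b'): new char, reset run to 1
  Position 12 ('a'): new char, reset run to 1
Longest run: 'b' with length 2

2


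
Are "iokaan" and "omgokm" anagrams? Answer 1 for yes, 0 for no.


Strings: "iokaan", "omgokm"
Sorted first:  aaikno
Sorted second: gkmmoo
Differ at position 0: 'a' vs 'g' => not anagrams

0


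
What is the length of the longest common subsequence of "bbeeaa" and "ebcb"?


LCS of "bbeeaa" and "ebcb"
DP table:
           e    b    c    b
      0    0    0    0    0
  b   0    0    1    1    1
  b   0    0    1    1    2
  e   0    1    1    1    2
  e   0    1    1    1    2
  a   0    1    1    1    2
  a   0    1    1    1    2
LCS length = dp[6][4] = 2

2


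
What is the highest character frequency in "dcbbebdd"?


Input: dcbbebdd
Character counts:
  'b': 3
  'c': 1
  'd': 3
  'e': 1
Maximum frequency: 3

3


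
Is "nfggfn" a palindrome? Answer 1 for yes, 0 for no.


Input: nfggfn
Reversed: nfggfn
  Compare pos 0 ('n') with pos 5 ('n'): match
  Compare pos 1 ('f') with pos 4 ('f'): match
  Compare pos 2 ('g') with pos 3 ('g'): match
Result: palindrome

1


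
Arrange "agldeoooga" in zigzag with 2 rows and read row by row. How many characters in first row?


Zigzag "agldeoooga" into 2 rows:
Placing characters:
  'a' => row 0
  'g' => row 1
  'l' => row 0
  'd' => row 1
  'e' => row 0
  'o' => row 1
  'o' => row 0
  'o' => row 1
  'g' => row 0
  'a' => row 1
Rows:
  Row 0: "aleog"
  Row 1: "gdooa"
First row length: 5

5


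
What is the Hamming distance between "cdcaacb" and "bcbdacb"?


Comparing "cdcaacb" and "bcbdacb" position by position:
  Position 0: 'c' vs 'b' => differ
  Position 1: 'd' vs 'c' => differ
  Position 2: 'c' vs 'b' => differ
  Position 3: 'a' vs 'd' => differ
  Position 4: 'a' vs 'a' => same
  Position 5: 'c' vs 'c' => same
  Position 6: 'b' vs 'b' => same
Total differences (Hamming distance): 4

4


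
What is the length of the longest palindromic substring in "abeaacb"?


Input: "abeaacb"
Checking substrings for palindromes:
  [3:5] "aa" (len 2) => palindrome
Longest palindromic substring: "aa" with length 2

2


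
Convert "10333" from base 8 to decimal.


Input: "10333" in base 8
Positional expansion:
  Digit '1' (value 1) x 8^4 = 4096
  Digit '0' (value 0) x 8^3 = 0
  Digit '3' (value 3) x 8^2 = 192
  Digit '3' (value 3) x 8^1 = 24
  Digit '3' (value 3) x 8^0 = 3
Sum = 4315

4315


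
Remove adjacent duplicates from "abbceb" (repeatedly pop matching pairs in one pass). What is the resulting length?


Input: abbceb
Stack-based adjacent duplicate removal:
  Read 'a': push. Stack: a
  Read 'b': push. Stack: ab
  Read 'b': matches stack top 'b' => pop. Stack: a
  Read 'c': push. Stack: ac
  Read 'e': push. Stack: ace
  Read 'b': push. Stack: aceb
Final stack: "aceb" (length 4)

4


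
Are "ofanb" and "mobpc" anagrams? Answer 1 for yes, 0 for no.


Strings: "ofanb", "mobpc"
Sorted first:  abfno
Sorted second: bcmop
Differ at position 0: 'a' vs 'b' => not anagrams

0


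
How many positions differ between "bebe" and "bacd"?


Comparing "bebe" and "bacd" position by position:
  Position 0: 'b' vs 'b' => same
  Position 1: 'e' vs 'a' => DIFFER
  Position 2: 'b' vs 'c' => DIFFER
  Position 3: 'e' vs 'd' => DIFFER
Positions that differ: 3

3


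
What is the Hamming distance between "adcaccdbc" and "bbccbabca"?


Comparing "adcaccdbc" and "bbccbabca" position by position:
  Position 0: 'a' vs 'b' => differ
  Position 1: 'd' vs 'b' => differ
  Position 2: 'c' vs 'c' => same
  Position 3: 'a' vs 'c' => differ
  Position 4: 'c' vs 'b' => differ
  Position 5: 'c' vs 'a' => differ
  Position 6: 'd' vs 'b' => differ
  Position 7: 'b' vs 'c' => differ
  Position 8: 'c' vs 'a' => differ
Total differences (Hamming distance): 8

8


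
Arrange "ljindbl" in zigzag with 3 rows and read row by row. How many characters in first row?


Zigzag "ljindbl" into 3 rows:
Placing characters:
  'l' => row 0
  'j' => row 1
  'i' => row 2
  'n' => row 1
  'd' => row 0
  'b' => row 1
  'l' => row 2
Rows:
  Row 0: "ld"
  Row 1: "jnb"
  Row 2: "il"
First row length: 2

2


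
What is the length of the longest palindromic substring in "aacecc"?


Input: "aacecc"
Checking substrings for palindromes:
  [2:5] "cec" (len 3) => palindrome
  [0:2] "aa" (len 2) => palindrome
  [4:6] "cc" (len 2) => palindrome
Longest palindromic substring: "cec" with length 3

3


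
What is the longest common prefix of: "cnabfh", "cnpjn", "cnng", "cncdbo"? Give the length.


Words: cnabfh, cnpjn, cnng, cncdbo
  Position 0: all 'c' => match
  Position 1: all 'n' => match
  Position 2: ('a', 'p', 'n', 'c') => mismatch, stop
LCP = "cn" (length 2)

2


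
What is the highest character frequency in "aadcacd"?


Input: aadcacd
Character counts:
  'a': 3
  'c': 2
  'd': 2
Maximum frequency: 3

3


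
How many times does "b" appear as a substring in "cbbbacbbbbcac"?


Searching for "b" in "cbbbacbbbbcac"
Scanning each position:
  Position 0: "c" => no
  Position 1: "b" => MATCH
  Position 2: "b" => MATCH
  Position 3: "b" => MATCH
  Position 4: "a" => no
  Position 5: "c" => no
  Position 6: "b" => MATCH
  Position 7: "b" => MATCH
  Position 8: "b" => MATCH
  Position 9: "b" => MATCH
  Position 10: "c" => no
  Position 11: "a" => no
  Position 12: "c" => no
Total occurrences: 7

7


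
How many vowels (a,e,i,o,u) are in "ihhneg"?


Input: ihhneg
Checking each character:
  'i' at position 0: vowel (running total: 1)
  'h' at position 1: consonant
  'h' at position 2: consonant
  'n' at position 3: consonant
  'e' at position 4: vowel (running total: 2)
  'g' at position 5: consonant
Total vowels: 2

2


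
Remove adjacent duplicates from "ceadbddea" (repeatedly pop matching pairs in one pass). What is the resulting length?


Input: ceadbddea
Stack-based adjacent duplicate removal:
  Read 'c': push. Stack: c
  Read 'e': push. Stack: ce
  Read 'a': push. Stack: cea
  Read 'd': push. Stack: cead
  Read 'b': push. Stack: ceadb
  Read 'd': push. Stack: ceadbd
  Read 'd': matches stack top 'd' => pop. Stack: ceadb
  Read 'e': push. Stack: ceadbe
  Read 'a': push. Stack: ceadbea
Final stack: "ceadbea" (length 7)

7


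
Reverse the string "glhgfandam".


Input: glhgfandam
Reading characters right to left:
  Position 9: 'm'
  Position 8: 'a'
  Position 7: 'd'
  Position 6: 'n'
  Position 5: 'a'
  Position 4: 'f'
  Position 3: 'g'
  Position 2: 'h'
  Position 1: 'l'
  Position 0: 'g'
Reversed: madnafghlg

madnafghlg


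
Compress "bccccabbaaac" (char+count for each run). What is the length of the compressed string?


Input: bccccabbaaac
Runs:
  'b' x 1 => "b1"
  'c' x 4 => "c4"
  'a' x 1 => "a1"
  'b' x 2 => "b2"
  'a' x 3 => "a3"
  'c' x 1 => "c1"
Compressed: "b1c4a1b2a3c1"
Compressed length: 12

12


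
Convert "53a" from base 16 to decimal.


Input: "53a" in base 16
Positional expansion:
  Digit '5' (value 5) x 16^2 = 1280
  Digit '3' (value 3) x 16^1 = 48
  Digit 'a' (value 10) x 16^0 = 10
Sum = 1338

1338


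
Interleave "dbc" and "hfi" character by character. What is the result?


Interleaving "dbc" and "hfi":
  Position 0: 'd' from first, 'h' from second => "dh"
  Position 1: 'b' from first, 'f' from second => "bf"
  Position 2: 'c' from first, 'i' from second => "ci"
Result: dhbfci

dhbfci


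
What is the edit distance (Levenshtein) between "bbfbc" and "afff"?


Computing edit distance: "bbfbc" -> "afff"
DP table:
           a    f    f    f
      0    1    2    3    4
  b   1    1    2    3    4
  b   2    2    2    3    4
  f   3    3    2    2    3
  b   4    4    3    3    3
  c   5    5    4    4    4
Edit distance = dp[5][4] = 4

4


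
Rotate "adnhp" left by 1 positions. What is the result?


Input: "adnhp", rotate left by 1
First 1 characters: "a"
Remaining characters: "dnhp"
Concatenate remaining + first: "dnhp" + "a" = "dnhpa"

dnhpa


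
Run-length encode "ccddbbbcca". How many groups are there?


Input: ccddbbbcca
Scanning for consecutive runs:
  Group 1: 'c' x 2 (positions 0-1)
  Group 2: 'd' x 2 (positions 2-3)
  Group 3: 'b' x 3 (positions 4-6)
  Group 4: 'c' x 2 (positions 7-8)
  Group 5: 'a' x 1 (positions 9-9)
Total groups: 5

5


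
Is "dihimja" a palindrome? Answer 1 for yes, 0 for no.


Input: dihimja
Reversed: ajmihid
  Compare pos 0 ('d') with pos 6 ('a'): MISMATCH
  Compare pos 1 ('i') with pos 5 ('j'): MISMATCH
  Compare pos 2 ('h') with pos 4 ('m'): MISMATCH
Result: not a palindrome

0


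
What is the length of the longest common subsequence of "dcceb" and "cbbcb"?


LCS of "dcceb" and "cbbcb"
DP table:
           c    b    b    c    b
      0    0    0    0    0    0
  d   0    0    0    0    0    0
  c   0    1    1    1    1    1
  c   0    1    1    1    2    2
  e   0    1    1    1    2    2
  b   0    1    2    2    2    3
LCS length = dp[5][5] = 3

3


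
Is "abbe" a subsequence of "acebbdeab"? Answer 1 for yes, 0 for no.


Check if "abbe" is a subsequence of "acebbdeab"
Greedy scan:
  Position 0 ('a'): matches sub[0] = 'a'
  Position 1 ('c'): no match needed
  Position 2 ('e'): no match needed
  Position 3 ('b'): matches sub[1] = 'b'
  Position 4 ('b'): matches sub[2] = 'b'
  Position 5 ('d'): no match needed
  Position 6 ('e'): matches sub[3] = 'e'
  Position 7 ('a'): no match needed
  Position 8 ('b'): no match needed
All 4 characters matched => is a subsequence

1


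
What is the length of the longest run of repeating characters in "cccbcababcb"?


Input: "cccbcababcb"
Scanning for longest run:
  Position 1 ('c'): continues run of 'c', length=2
  Position 2 ('c'): continues run of 'c', length=3
  Position 3 ('b'): new char, reset run to 1
  Position 4 ('c'): new char, reset run to 1
  Position 5 ('a'): new char, reset run to 1
  Position 6 ('b'): new char, reset run to 1
  Position 7 ('a'): new char, reset run to 1
  Position 8 ('b'): new char, reset run to 1
  Position 9 ('c'): new char, reset run to 1
  Position 10 ('b'): new char, reset run to 1
Longest run: 'c' with length 3

3


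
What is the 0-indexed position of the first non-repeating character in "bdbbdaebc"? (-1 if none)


Input: bdbbdaebc
Character frequencies:
  'a': 1
  'b': 4
  'c': 1
  'd': 2
  'e': 1
Scanning left to right for freq == 1:
  Position 0 ('b'): freq=4, skip
  Position 1 ('d'): freq=2, skip
  Position 2 ('b'): freq=4, skip
  Position 3 ('b'): freq=4, skip
  Position 4 ('d'): freq=2, skip
  Position 5 ('a'): unique! => answer = 5

5


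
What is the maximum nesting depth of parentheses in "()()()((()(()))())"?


Input: "()()()((()(()))())"
Tracking depth:
  Position 0 '(': depth becomes 1
  Position 1 ')': depth becomes 0
  Position 2 '(': depth becomes 1
  Position 3 ')': depth becomes 0
  Position 4 '(': depth becomes 1
  Position 5 ')': depth becomes 0
  Position 6 '(': depth becomes 1
  Position 7 '(': depth becomes 2
  Position 8 '(': depth becomes 3
  Position 9 ')': depth becomes 2
  Position 10 '(': depth becomes 3
  Position 11 '(': depth becomes 4
  Position 12 ')': depth becomes 3
  Position 13 ')': depth becomes 2
  Position 14 ')': depth becomes 1
  Position 15 '(': depth becomes 2
  Position 16 ')': depth becomes 1
  Position 17 ')': depth becomes 0
Maximum depth reached: 4

4


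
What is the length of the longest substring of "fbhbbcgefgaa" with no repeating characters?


Input: "fbhbbcgefgaa"
Sliding window (track last position of each char):
  Position 0 ('f'): window [0,0] length 1 -- new best
  Position 1 ('b'): window [0,1] length 2 -- new best
  Position 2 ('h'): window [0,2] length 3 -- new best
  Position 3 ('b'): repeat (last at 1), move window start to 2
  Position 3 ('b'): window [2,3] length 2
  Position 4 ('b'): repeat (last at 3), move window start to 4
  Position 4 ('b'): window [4,4] length 1
  Position 5 ('c'): window [4,5] length 2
  Position 6 ('g'): window [4,6] length 3
  Position 7 ('e'): window [4,7] length 4 -- new best
  Position 8 ('f'): window [4,8] length 5 -- new best
  Position 9 ('g'): repeat (last at 6), move window start to 7
  Position 9 ('g'): window [7,9] length 3
  Position 10 ('a'): window [7,10] length 4
  Position 11 ('a'): repeat (last at 10), move window start to 11
  Position 11 ('a'): window [11,11] length 1
Longest substring with no repeats: "bcgef" with length 5

5


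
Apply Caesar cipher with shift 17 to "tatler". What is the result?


Caesar cipher: shift "tatler" by 17
  't' (pos 19) + 17 = pos 10 = 'k'
  'a' (pos 0) + 17 = pos 17 = 'r'
  't' (pos 19) + 17 = pos 10 = 'k'
  'l' (pos 11) + 17 = pos 2 = 'c'
  'e' (pos 4) + 17 = pos 21 = 'v'
  'r' (pos 17) + 17 = pos 8 = 'i'
Result: krkcvi

krkcvi


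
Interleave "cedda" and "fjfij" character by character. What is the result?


Interleaving "cedda" and "fjfij":
  Position 0: 'c' from first, 'f' from second => "cf"
  Position 1: 'e' from first, 'j' from second => "ej"
  Position 2: 'd' from first, 'f' from second => "df"
  Position 3: 'd' from first, 'i' from second => "di"
  Position 4: 'a' from first, 'j' from second => "aj"
Result: cfejdfdiaj

cfejdfdiaj


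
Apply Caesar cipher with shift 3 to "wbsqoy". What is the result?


Caesar cipher: shift "wbsqoy" by 3
  'w' (pos 22) + 3 = pos 25 = 'z'
  'b' (pos 1) + 3 = pos 4 = 'e'
  's' (pos 18) + 3 = pos 21 = 'v'
  'q' (pos 16) + 3 = pos 19 = 't'
  'o' (pos 14) + 3 = pos 17 = 'r'
  'y' (pos 24) + 3 = pos 1 = 'b'
Result: zevtrb

zevtrb


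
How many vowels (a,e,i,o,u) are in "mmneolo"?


Input: mmneolo
Checking each character:
  'm' at position 0: consonant
  'm' at position 1: consonant
  'n' at position 2: consonant
  'e' at position 3: vowel (running total: 1)
  'o' at position 4: vowel (running total: 2)
  'l' at position 5: consonant
  'o' at position 6: vowel (running total: 3)
Total vowels: 3

3


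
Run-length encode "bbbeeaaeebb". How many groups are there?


Input: bbbeeaaeebb
Scanning for consecutive runs:
  Group 1: 'b' x 3 (positions 0-2)
  Group 2: 'e' x 2 (positions 3-4)
  Group 3: 'a' x 2 (positions 5-6)
  Group 4: 'e' x 2 (positions 7-8)
  Group 5: 'b' x 2 (positions 9-10)
Total groups: 5

5


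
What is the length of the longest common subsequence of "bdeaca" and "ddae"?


LCS of "bdeaca" and "ddae"
DP table:
           d    d    a    e
      0    0    0    0    0
  b   0    0    0    0    0
  d   0    1    1    1    1
  e   0    1    1    1    2
  a   0    1    1    2    2
  c   0    1    1    2    2
  a   0    1    1    2    2
LCS length = dp[6][4] = 2

2


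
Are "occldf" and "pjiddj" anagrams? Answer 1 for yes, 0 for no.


Strings: "occldf", "pjiddj"
Sorted first:  ccdflo
Sorted second: ddijjp
Differ at position 0: 'c' vs 'd' => not anagrams

0


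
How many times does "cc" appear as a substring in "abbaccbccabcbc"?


Searching for "cc" in "abbaccbccabcbc"
Scanning each position:
  Position 0: "ab" => no
  Position 1: "bb" => no
  Position 2: "ba" => no
  Position 3: "ac" => no
  Position 4: "cc" => MATCH
  Position 5: "cb" => no
  Position 6: "bc" => no
  Position 7: "cc" => MATCH
  Position 8: "ca" => no
  Position 9: "ab" => no
  Position 10: "bc" => no
  Position 11: "cb" => no
  Position 12: "bc" => no
Total occurrences: 2

2


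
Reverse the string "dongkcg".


Input: dongkcg
Reading characters right to left:
  Position 6: 'g'
  Position 5: 'c'
  Position 4: 'k'
  Position 3: 'g'
  Position 2: 'n'
  Position 1: 'o'
  Position 0: 'd'
Reversed: gckgnod

gckgnod


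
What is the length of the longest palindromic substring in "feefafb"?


Input: "feefafb"
Checking substrings for palindromes:
  [0:4] "feef" (len 4) => palindrome
  [3:6] "faf" (len 3) => palindrome
  [1:3] "ee" (len 2) => palindrome
Longest palindromic substring: "feef" with length 4

4


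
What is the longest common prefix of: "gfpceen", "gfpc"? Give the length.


Words: gfpceen, gfpc
  Position 0: all 'g' => match
  Position 1: all 'f' => match
  Position 2: all 'p' => match
  Position 3: all 'c' => match
LCP = "gfpc" (length 4)

4


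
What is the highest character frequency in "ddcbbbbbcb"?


Input: ddcbbbbbcb
Character counts:
  'b': 6
  'c': 2
  'd': 2
Maximum frequency: 6

6


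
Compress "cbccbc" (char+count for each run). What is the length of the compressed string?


Input: cbccbc
Runs:
  'c' x 1 => "c1"
  'b' x 1 => "b1"
  'c' x 2 => "c2"
  'b' x 1 => "b1"
  'c' x 1 => "c1"
Compressed: "c1b1c2b1c1"
Compressed length: 10

10


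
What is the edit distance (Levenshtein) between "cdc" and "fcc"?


Computing edit distance: "cdc" -> "fcc"
DP table:
           f    c    c
      0    1    2    3
  c   1    1    1    2
  d   2    2    2    2
  c   3    3    2    2
Edit distance = dp[3][3] = 2

2


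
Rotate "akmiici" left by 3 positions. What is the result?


Input: "akmiici", rotate left by 3
First 3 characters: "akm"
Remaining characters: "iici"
Concatenate remaining + first: "iici" + "akm" = "iiciakm"

iiciakm


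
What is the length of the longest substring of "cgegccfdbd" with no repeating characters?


Input: "cgegccfdbd"
Sliding window (track last position of each char):
  Position 0 ('c'): window [0,0] length 1 -- new best
  Position 1 ('g'): window [0,1] length 2 -- new best
  Position 2 ('e'): window [0,2] length 3 -- new best
  Position 3 ('g'): repeat (last at 1), move window start to 2
  Position 3 ('g'): window [2,3] length 2
  Position 4 ('c'): window [2,4] length 3
  Position 5 ('c'): repeat (last at 4), move window start to 5
  Position 5 ('c'): window [5,5] length 1
  Position 6 ('f'): window [5,6] length 2
  Position 7 ('d'): window [5,7] length 3
  Position 8 ('b'): window [5,8] length 4 -- new best
  Position 9 ('d'): repeat (last at 7), move window start to 8
  Position 9 ('d'): window [8,9] length 2
Longest substring with no repeats: "cfdb" with length 4

4


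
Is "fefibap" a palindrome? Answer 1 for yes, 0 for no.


Input: fefibap
Reversed: pabifef
  Compare pos 0 ('f') with pos 6 ('p'): MISMATCH
  Compare pos 1 ('e') with pos 5 ('a'): MISMATCH
  Compare pos 2 ('f') with pos 4 ('b'): MISMATCH
Result: not a palindrome

0


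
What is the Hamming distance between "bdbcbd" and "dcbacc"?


Comparing "bdbcbd" and "dcbacc" position by position:
  Position 0: 'b' vs 'd' => differ
  Position 1: 'd' vs 'c' => differ
  Position 2: 'b' vs 'b' => same
  Position 3: 'c' vs 'a' => differ
  Position 4: 'b' vs 'c' => differ
  Position 5: 'd' vs 'c' => differ
Total differences (Hamming distance): 5

5


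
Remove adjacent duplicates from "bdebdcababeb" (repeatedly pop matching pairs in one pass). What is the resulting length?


Input: bdebdcababeb
Stack-based adjacent duplicate removal:
  Read 'b': push. Stack: b
  Read 'd': push. Stack: bd
  Read 'e': push. Stack: bde
  Read 'b': push. Stack: bdeb
  Read 'd': push. Stack: bdebd
  Read 'c': push. Stack: bdebdc
  Read 'a': push. Stack: bdebdca
  Read 'b': push. Stack: bdebdcab
  Read 'a': push. Stack: bdebdcaba
  Read 'b': push. Stack: bdebdcabab
  Read 'e': push. Stack: bdebdcababe
  Read 'b': push. Stack: bdebdcababeb
Final stack: "bdebdcababeb" (length 12)

12


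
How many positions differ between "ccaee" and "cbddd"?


Comparing "ccaee" and "cbddd" position by position:
  Position 0: 'c' vs 'c' => same
  Position 1: 'c' vs 'b' => DIFFER
  Position 2: 'a' vs 'd' => DIFFER
  Position 3: 'e' vs 'd' => DIFFER
  Position 4: 'e' vs 'd' => DIFFER
Positions that differ: 4

4


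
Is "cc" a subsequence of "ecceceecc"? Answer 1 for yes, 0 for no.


Check if "cc" is a subsequence of "ecceceecc"
Greedy scan:
  Position 0 ('e'): no match needed
  Position 1 ('c'): matches sub[0] = 'c'
  Position 2 ('c'): matches sub[1] = 'c'
  Position 3 ('e'): no match needed
  Position 4 ('c'): no match needed
  Position 5 ('e'): no match needed
  Position 6 ('e'): no match needed
  Position 7 ('c'): no match needed
  Position 8 ('c'): no match needed
All 2 characters matched => is a subsequence

1


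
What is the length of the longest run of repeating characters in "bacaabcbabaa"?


Input: "bacaabcbabaa"
Scanning for longest run:
  Position 1 ('a'): new char, reset run to 1
  Position 2 ('c'): new char, reset run to 1
  Position 3 ('a'): new char, reset run to 1
  Position 4 ('a'): continues run of 'a', length=2
  Position 5 ('b'): new char, reset run to 1
  Position 6 ('c'): new char, reset run to 1
  Position 7 ('b'): new char, reset run to 1
  Position 8 ('a'): new char, reset run to 1
  Position 9 ('b'): new char, reset run to 1
  Position 10 ('a'): new char, reset run to 1
  Position 11 ('a'): continues run of 'a', length=2
Longest run: 'a' with length 2

2


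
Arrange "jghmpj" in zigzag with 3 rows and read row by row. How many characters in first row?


Zigzag "jghmpj" into 3 rows:
Placing characters:
  'j' => row 0
  'g' => row 1
  'h' => row 2
  'm' => row 1
  'p' => row 0
  'j' => row 1
Rows:
  Row 0: "jp"
  Row 1: "gmj"
  Row 2: "h"
First row length: 2

2


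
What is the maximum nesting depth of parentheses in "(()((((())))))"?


Input: "(()((((())))))"
Tracking depth:
  Position 0 '(': depth becomes 1
  Position 1 '(': depth becomes 2
  Position 2 ')': depth becomes 1
  Position 3 '(': depth becomes 2
  Position 4 '(': depth becomes 3
  Position 5 '(': depth becomes 4
  Position 6 '(': depth becomes 5
  Position 7 '(': depth becomes 6
  Position 8 ')': depth becomes 5
  Position 9 ')': depth becomes 4
  Position 10 ')': depth becomes 3
  Position 11 ')': depth becomes 2
  Position 12 ')': depth becomes 1
  Position 13 ')': depth becomes 0
Maximum depth reached: 6

6


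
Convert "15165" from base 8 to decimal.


Input: "15165" in base 8
Positional expansion:
  Digit '1' (value 1) x 8^4 = 4096
  Digit '5' (value 5) x 8^3 = 2560
  Digit '1' (value 1) x 8^2 = 64
  Digit '6' (value 6) x 8^1 = 48
  Digit '5' (value 5) x 8^0 = 5
Sum = 6773

6773


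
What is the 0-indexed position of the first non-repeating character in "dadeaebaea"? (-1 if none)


Input: dadeaebaea
Character frequencies:
  'a': 4
  'b': 1
  'd': 2
  'e': 3
Scanning left to right for freq == 1:
  Position 0 ('d'): freq=2, skip
  Position 1 ('a'): freq=4, skip
  Position 2 ('d'): freq=2, skip
  Position 3 ('e'): freq=3, skip
  Position 4 ('a'): freq=4, skip
  Position 5 ('e'): freq=3, skip
  Position 6 ('b'): unique! => answer = 6

6


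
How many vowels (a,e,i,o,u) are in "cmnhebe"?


Input: cmnhebe
Checking each character:
  'c' at position 0: consonant
  'm' at position 1: consonant
  'n' at position 2: consonant
  'h' at position 3: consonant
  'e' at position 4: vowel (running total: 1)
  'b' at position 5: consonant
  'e' at position 6: vowel (running total: 2)
Total vowels: 2

2


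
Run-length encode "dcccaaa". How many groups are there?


Input: dcccaaa
Scanning for consecutive runs:
  Group 1: 'd' x 1 (positions 0-0)
  Group 2: 'c' x 3 (positions 1-3)
  Group 3: 'a' x 3 (positions 4-6)
Total groups: 3

3


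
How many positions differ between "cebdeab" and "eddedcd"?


Comparing "cebdeab" and "eddedcd" position by position:
  Position 0: 'c' vs 'e' => DIFFER
  Position 1: 'e' vs 'd' => DIFFER
  Position 2: 'b' vs 'd' => DIFFER
  Position 3: 'd' vs 'e' => DIFFER
  Position 4: 'e' vs 'd' => DIFFER
  Position 5: 'a' vs 'c' => DIFFER
  Position 6: 'b' vs 'd' => DIFFER
Positions that differ: 7

7


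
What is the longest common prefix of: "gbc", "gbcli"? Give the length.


Words: gbc, gbcli
  Position 0: all 'g' => match
  Position 1: all 'b' => match
  Position 2: all 'c' => match
LCP = "gbc" (length 3)

3


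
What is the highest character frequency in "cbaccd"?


Input: cbaccd
Character counts:
  'a': 1
  'b': 1
  'c': 3
  'd': 1
Maximum frequency: 3

3


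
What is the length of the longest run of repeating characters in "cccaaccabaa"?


Input: "cccaaccabaa"
Scanning for longest run:
  Position 1 ('c'): continues run of 'c', length=2
  Position 2 ('c'): continues run of 'c', length=3
  Position 3 ('a'): new char, reset run to 1
  Position 4 ('a'): continues run of 'a', length=2
  Position 5 ('c'): new char, reset run to 1
  Position 6 ('c'): continues run of 'c', length=2
  Position 7 ('a'): new char, reset run to 1
  Position 8 ('b'): new char, reset run to 1
  Position 9 ('a'): new char, reset run to 1
  Position 10 ('a'): continues run of 'a', length=2
Longest run: 'c' with length 3

3


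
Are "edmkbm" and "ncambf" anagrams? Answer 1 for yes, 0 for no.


Strings: "edmkbm", "ncambf"
Sorted first:  bdekmm
Sorted second: abcfmn
Differ at position 0: 'b' vs 'a' => not anagrams

0


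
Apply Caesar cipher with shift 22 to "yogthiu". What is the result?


Caesar cipher: shift "yogthiu" by 22
  'y' (pos 24) + 22 = pos 20 = 'u'
  'o' (pos 14) + 22 = pos 10 = 'k'
  'g' (pos 6) + 22 = pos 2 = 'c'
  't' (pos 19) + 22 = pos 15 = 'p'
  'h' (pos 7) + 22 = pos 3 = 'd'
  'i' (pos 8) + 22 = pos 4 = 'e'
  'u' (pos 20) + 22 = pos 16 = 'q'
Result: ukcpdeq

ukcpdeq


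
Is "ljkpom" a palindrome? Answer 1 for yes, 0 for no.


Input: ljkpom
Reversed: mopkjl
  Compare pos 0 ('l') with pos 5 ('m'): MISMATCH
  Compare pos 1 ('j') with pos 4 ('o'): MISMATCH
  Compare pos 2 ('k') with pos 3 ('p'): MISMATCH
Result: not a palindrome

0


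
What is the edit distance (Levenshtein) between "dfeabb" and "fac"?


Computing edit distance: "dfeabb" -> "fac"
DP table:
           f    a    c
      0    1    2    3
  d   1    1    2    3
  f   2    1    2    3
  e   3    2    2    3
  a   4    3    2    3
  b   5    4    3    3
  b   6    5    4    4
Edit distance = dp[6][3] = 4

4


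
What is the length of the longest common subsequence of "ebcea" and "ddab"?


LCS of "ebcea" and "ddab"
DP table:
           d    d    a    b
      0    0    0    0    0
  e   0    0    0    0    0
  b   0    0    0    0    1
  c   0    0    0    0    1
  e   0    0    0    0    1
  a   0    0    0    1    1
LCS length = dp[5][4] = 1

1


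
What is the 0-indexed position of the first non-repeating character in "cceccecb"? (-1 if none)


Input: cceccecb
Character frequencies:
  'b': 1
  'c': 5
  'e': 2
Scanning left to right for freq == 1:
  Position 0 ('c'): freq=5, skip
  Position 1 ('c'): freq=5, skip
  Position 2 ('e'): freq=2, skip
  Position 3 ('c'): freq=5, skip
  Position 4 ('c'): freq=5, skip
  Position 5 ('e'): freq=2, skip
  Position 6 ('c'): freq=5, skip
  Position 7 ('b'): unique! => answer = 7

7


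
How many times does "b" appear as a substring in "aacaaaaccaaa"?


Searching for "b" in "aacaaaaccaaa"
Scanning each position:
  Position 0: "a" => no
  Position 1: "a" => no
  Position 2: "c" => no
  Position 3: "a" => no
  Position 4: "a" => no
  Position 5: "a" => no
  Position 6: "a" => no
  Position 7: "c" => no
  Position 8: "c" => no
  Position 9: "a" => no
  Position 10: "a" => no
  Position 11: "a" => no
Total occurrences: 0

0


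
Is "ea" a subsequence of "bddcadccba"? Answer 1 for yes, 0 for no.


Check if "ea" is a subsequence of "bddcadccba"
Greedy scan:
  Position 0 ('b'): no match needed
  Position 1 ('d'): no match needed
  Position 2 ('d'): no match needed
  Position 3 ('c'): no match needed
  Position 4 ('a'): no match needed
  Position 5 ('d'): no match needed
  Position 6 ('c'): no match needed
  Position 7 ('c'): no match needed
  Position 8 ('b'): no match needed
  Position 9 ('a'): no match needed
Only matched 0/2 characters => not a subsequence

0


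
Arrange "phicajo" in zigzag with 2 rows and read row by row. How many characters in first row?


Zigzag "phicajo" into 2 rows:
Placing characters:
  'p' => row 0
  'h' => row 1
  'i' => row 0
  'c' => row 1
  'a' => row 0
  'j' => row 1
  'o' => row 0
Rows:
  Row 0: "piao"
  Row 1: "hcj"
First row length: 4

4


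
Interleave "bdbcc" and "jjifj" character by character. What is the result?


Interleaving "bdbcc" and "jjifj":
  Position 0: 'b' from first, 'j' from second => "bj"
  Position 1: 'd' from first, 'j' from second => "dj"
  Position 2: 'b' from first, 'i' from second => "bi"
  Position 3: 'c' from first, 'f' from second => "cf"
  Position 4: 'c' from first, 'j' from second => "cj"
Result: bjdjbicfcj

bjdjbicfcj


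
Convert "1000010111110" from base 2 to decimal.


Input: "1000010111110" in base 2
Positional expansion:
  Digit '1' (value 1) x 2^12 = 4096
  Digit '0' (value 0) x 2^11 = 0
  Digit '0' (value 0) x 2^10 = 0
  Digit '0' (value 0) x 2^9 = 0
  Digit '0' (value 0) x 2^8 = 0
  Digit '1' (value 1) x 2^7 = 128
  Digit '0' (value 0) x 2^6 = 0
  Digit '1' (value 1) x 2^5 = 32
  Digit '1' (value 1) x 2^4 = 16
  Digit '1' (value 1) x 2^3 = 8
  Digit '1' (value 1) x 2^2 = 4
  Digit '1' (value 1) x 2^1 = 2
  Digit '0' (value 0) x 2^0 = 0
Sum = 4286

4286


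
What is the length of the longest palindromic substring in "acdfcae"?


Input: "acdfcae"
Checking substrings for palindromes:
  No multi-char palindromic substrings found
Longest palindromic substring: "a" with length 1

1


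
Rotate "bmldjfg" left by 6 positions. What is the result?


Input: "bmldjfg", rotate left by 6
First 6 characters: "bmldjf"
Remaining characters: "g"
Concatenate remaining + first: "g" + "bmldjf" = "gbmldjf"

gbmldjf


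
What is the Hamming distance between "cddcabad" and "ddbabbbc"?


Comparing "cddcabad" and "ddbabbbc" position by position:
  Position 0: 'c' vs 'd' => differ
  Position 1: 'd' vs 'd' => same
  Position 2: 'd' vs 'b' => differ
  Position 3: 'c' vs 'a' => differ
  Position 4: 'a' vs 'b' => differ
  Position 5: 'b' vs 'b' => same
  Position 6: 'a' vs 'b' => differ
  Position 7: 'd' vs 'c' => differ
Total differences (Hamming distance): 6

6


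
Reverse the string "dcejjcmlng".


Input: dcejjcmlng
Reading characters right to left:
  Position 9: 'g'
  Position 8: 'n'
  Position 7: 'l'
  Position 6: 'm'
  Position 5: 'c'
  Position 4: 'j'
  Position 3: 'j'
  Position 2: 'e'
  Position 1: 'c'
  Position 0: 'd'
Reversed: gnlmcjjecd

gnlmcjjecd


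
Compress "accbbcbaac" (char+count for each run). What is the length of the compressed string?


Input: accbbcbaac
Runs:
  'a' x 1 => "a1"
  'c' x 2 => "c2"
  'b' x 2 => "b2"
  'c' x 1 => "c1"
  'b' x 1 => "b1"
  'a' x 2 => "a2"
  'c' x 1 => "c1"
Compressed: "a1c2b2c1b1a2c1"
Compressed length: 14

14


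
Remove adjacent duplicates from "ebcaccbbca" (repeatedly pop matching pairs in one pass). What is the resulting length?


Input: ebcaccbbca
Stack-based adjacent duplicate removal:
  Read 'e': push. Stack: e
  Read 'b': push. Stack: eb
  Read 'c': push. Stack: ebc
  Read 'a': push. Stack: ebca
  Read 'c': push. Stack: ebcac
  Read 'c': matches stack top 'c' => pop. Stack: ebca
  Read 'b': push. Stack: ebcab
  Read 'b': matches stack top 'b' => pop. Stack: ebca
  Read 'c': push. Stack: ebcac
  Read 'a': push. Stack: ebcaca
Final stack: "ebcaca" (length 6)

6


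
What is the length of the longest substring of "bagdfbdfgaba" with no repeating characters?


Input: "bagdfbdfgaba"
Sliding window (track last position of each char):
  Position 0 ('b'): window [0,0] length 1 -- new best
  Position 1 ('a'): window [0,1] length 2 -- new best
  Position 2 ('g'): window [0,2] length 3 -- new best
  Position 3 ('d'): window [0,3] length 4 -- new best
  Position 4 ('f'): window [0,4] length 5 -- new best
  Position 5 ('b'): repeat (last at 0), move window start to 1
  Position 5 ('b'): window [1,5] length 5
  Position 6 ('d'): repeat (last at 3), move window start to 4
  Position 6 ('d'): window [4,6] length 3
  Position 7 ('f'): repeat (last at 4), move window start to 5
  Position 7 ('f'): window [5,7] length 3
  Position 8 ('g'): window [5,8] length 4
  Position 9 ('a'): window [5,9] length 5
  Position 10 ('b'): repeat (last at 5), move window start to 6
  Position 10 ('b'): window [6,10] length 5
  Position 11 ('a'): repeat (last at 9), move window start to 10
  Position 11 ('a'): window [10,11] length 2
Longest substring with no repeats: "bagdf" with length 5

5


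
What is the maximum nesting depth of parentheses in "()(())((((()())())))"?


Input: "()(())((((()())())))"
Tracking depth:
  Position 0 '(': depth becomes 1
  Position 1 ')': depth becomes 0
  Position 2 '(': depth becomes 1
  Position 3 '(': depth becomes 2
  Position 4 ')': depth becomes 1
  Position 5 ')': depth becomes 0
  Position 6 '(': depth becomes 1
  Position 7 '(': depth becomes 2
  Position 8 '(': depth becomes 3
  Position 9 '(': depth becomes 4
  Position 10 '(': depth becomes 5
  Position 11 ')': depth becomes 4
  Position 12 '(': depth becomes 5
  Position 13 ')': depth becomes 4
  Position 14 ')': depth becomes 3
  Position 15 '(': depth becomes 4
  Position 16 ')': depth becomes 3
  Position 17 ')': depth becomes 2
  Position 18 ')': depth becomes 1
  Position 19 ')': depth becomes 0
Maximum depth reached: 5

5


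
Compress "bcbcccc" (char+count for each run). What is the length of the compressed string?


Input: bcbcccc
Runs:
  'b' x 1 => "b1"
  'c' x 1 => "c1"
  'b' x 1 => "b1"
  'c' x 4 => "c4"
Compressed: "b1c1b1c4"
Compressed length: 8

8


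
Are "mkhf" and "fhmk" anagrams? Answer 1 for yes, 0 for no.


Strings: "mkhf", "fhmk"
Sorted first:  fhkm
Sorted second: fhkm
Sorted forms match => anagrams

1
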